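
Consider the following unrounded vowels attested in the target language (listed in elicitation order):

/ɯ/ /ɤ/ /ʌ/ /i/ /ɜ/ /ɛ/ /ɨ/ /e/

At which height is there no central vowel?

high-mid

Front: /i/ (high), /e/ (high-mid), /ɛ/ (low-mid).
Central: /ɨ/ (high), /ɜ/ (low-mid).
Back: /ɯ/ (high), /ɤ/ (high-mid), /ʌ/ (low-mid).
Every height has a central member except high-mid, where /ɘ/ would be expected.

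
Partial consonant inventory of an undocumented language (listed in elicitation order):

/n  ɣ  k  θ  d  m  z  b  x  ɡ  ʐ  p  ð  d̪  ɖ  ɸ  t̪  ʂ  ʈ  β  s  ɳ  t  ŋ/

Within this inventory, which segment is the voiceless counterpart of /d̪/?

/t̪/

/d̪/ is a voiced dental stop.
The voiceless counterpart is a voiceless dental stop — in this inventory, /t̪/.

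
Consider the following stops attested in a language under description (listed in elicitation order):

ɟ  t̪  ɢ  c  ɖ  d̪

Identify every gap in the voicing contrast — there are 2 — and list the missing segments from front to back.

place of articulation  voiceless  voiced  
dental            t̪        d̪      
retroflex         —         ɖ       
palatal           c         ɟ       
uvular            —         ɢ       
Gaps, from front to back: retroflex lacks voiceless (/ʈ/); uvular lacks voiceless (/q/).

/ʈ/, /q/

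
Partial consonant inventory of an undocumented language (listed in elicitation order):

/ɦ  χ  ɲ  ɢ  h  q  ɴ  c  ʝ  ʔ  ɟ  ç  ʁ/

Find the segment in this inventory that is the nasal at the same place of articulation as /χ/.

/ɴ/

/χ/ is a voiceless uvular fricative.
The nasal at the same place is an uvular nasal — in this inventory, /ɴ/.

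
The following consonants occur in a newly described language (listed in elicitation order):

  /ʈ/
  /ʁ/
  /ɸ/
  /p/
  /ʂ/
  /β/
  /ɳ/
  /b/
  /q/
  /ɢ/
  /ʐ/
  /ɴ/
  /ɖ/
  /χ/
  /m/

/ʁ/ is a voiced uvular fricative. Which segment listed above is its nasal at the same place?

The nasal at the same place is an uvular nasal — in this inventory, /ɴ/.

/ɴ/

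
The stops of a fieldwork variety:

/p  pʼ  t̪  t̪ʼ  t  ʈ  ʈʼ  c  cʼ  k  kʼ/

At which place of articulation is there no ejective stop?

bilabial: plain /p/, ejective /pʼ/.
dental: plain /t̪/, ejective /t̪ʼ/.
alveolar: plain /t/, ejective —.
retroflex: plain /ʈ/, ejective /ʈʼ/.
palatal: plain /c/, ejective /cʼ/.
velar: plain /k/, ejective /kʼ/.
Every place of articulation has an ejective member except alveolar, where /tʼ/ would be expected.

alveolar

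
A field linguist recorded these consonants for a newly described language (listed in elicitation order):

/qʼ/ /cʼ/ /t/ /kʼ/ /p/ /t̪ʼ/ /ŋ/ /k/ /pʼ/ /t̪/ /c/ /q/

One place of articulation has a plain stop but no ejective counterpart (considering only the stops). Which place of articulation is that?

alveolar

place of articulation  plain     ejective
bilabial          p         pʼ      
dental            t̪        t̪ʼ     
alveolar          t         —       
palatal           c         cʼ      
velar             k         kʼ      
uvular            q         qʼ      
Every place of articulation has an ejective member except alveolar, where /tʼ/ would be expected.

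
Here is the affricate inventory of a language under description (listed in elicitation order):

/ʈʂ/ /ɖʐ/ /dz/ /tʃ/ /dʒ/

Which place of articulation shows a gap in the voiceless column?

alveolar

Voiceless: /tʃ/ (postalveolar), /ʈʂ/ (retroflex).
Voiced: /dz/ (alveolar), /dʒ/ (postalveolar), /ɖʐ/ (retroflex).
Every place of articulation has a voiceless member except alveolar, where /ts/ would be expected.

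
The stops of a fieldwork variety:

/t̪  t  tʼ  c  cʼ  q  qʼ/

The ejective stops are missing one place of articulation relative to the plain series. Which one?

dental

Plain: /t̪/ (dental), /t/ (alveolar), /c/ (palatal), /q/ (uvular).
Ejective: /tʼ/ (alveolar), /cʼ/ (palatal), /qʼ/ (uvular).
Every place of articulation has an ejective member except dental, where /t̪ʼ/ would be expected.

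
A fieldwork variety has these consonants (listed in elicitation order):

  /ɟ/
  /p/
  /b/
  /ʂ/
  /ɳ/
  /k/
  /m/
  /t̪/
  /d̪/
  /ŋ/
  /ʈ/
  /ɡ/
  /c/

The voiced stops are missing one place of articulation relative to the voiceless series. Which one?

Voiceless: /p/ (bilabial), /t̪/ (dental), /ʈ/ (retroflex), /c/ (palatal), /k/ (velar).
Voiced: /b/ (bilabial), /d̪/ (dental), /ɟ/ (palatal), /ɡ/ (velar).
Every place of articulation has a voiced member except retroflex, where /ɖ/ would be expected.

retroflex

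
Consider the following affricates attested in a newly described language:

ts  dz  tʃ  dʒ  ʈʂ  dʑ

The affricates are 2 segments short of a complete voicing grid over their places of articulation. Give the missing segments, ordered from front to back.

alveolar: voiceless /ts/, voiced /dz/.
postalveolar: voiceless /tʃ/, voiced /dʒ/.
retroflex: voiceless /ʈʂ/, voiced —.
alveolo-palatal: voiceless —, voiced /dʑ/.
Gaps, from front to back: retroflex lacks voiced (/ɖʐ/); alveolo-palatal lacks voiceless (/tɕ/).

/ɖʐ/, /tɕ/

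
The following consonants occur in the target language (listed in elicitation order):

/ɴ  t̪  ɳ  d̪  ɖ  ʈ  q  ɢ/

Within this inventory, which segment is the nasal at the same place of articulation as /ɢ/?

/ɢ/ is a voiced uvular stop.
The nasal at the same place is an uvular nasal — in this inventory, /ɴ/.

/ɴ/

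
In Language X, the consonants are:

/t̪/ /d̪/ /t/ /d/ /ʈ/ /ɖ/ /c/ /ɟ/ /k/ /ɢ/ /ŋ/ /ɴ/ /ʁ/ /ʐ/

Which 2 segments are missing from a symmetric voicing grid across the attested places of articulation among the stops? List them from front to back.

/ɡ/, /q/

dental: voiceless /t̪/, voiced /d̪/.
alveolar: voiceless /t/, voiced /d/.
retroflex: voiceless /ʈ/, voiced /ɖ/.
palatal: voiceless /c/, voiced /ɟ/.
velar: voiceless /k/, voiced —.
uvular: voiceless —, voiced /ɢ/.
Gaps, from front to back: velar lacks voiced (/ɡ/); uvular lacks voiceless (/q/).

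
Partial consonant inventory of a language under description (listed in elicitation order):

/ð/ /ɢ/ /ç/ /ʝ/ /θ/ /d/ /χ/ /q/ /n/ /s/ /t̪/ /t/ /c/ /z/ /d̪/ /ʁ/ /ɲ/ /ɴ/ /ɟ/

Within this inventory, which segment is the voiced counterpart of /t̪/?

/t̪/ is a voiceless dental stop.
The voiced counterpart is a voiced dental stop — in this inventory, /d̪/.

/d̪/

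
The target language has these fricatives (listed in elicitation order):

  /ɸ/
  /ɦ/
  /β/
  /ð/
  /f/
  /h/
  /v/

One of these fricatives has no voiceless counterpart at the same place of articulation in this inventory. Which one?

Bilabial: /ɸ/ ~ /β/
Labiodental: /f/ ~ /v/
Glottal: /h/ ~ /ɦ/
Dental: only /ð/ (voiced); no voiceless partner.
So /ð/ is the unpaired segment.

/ð/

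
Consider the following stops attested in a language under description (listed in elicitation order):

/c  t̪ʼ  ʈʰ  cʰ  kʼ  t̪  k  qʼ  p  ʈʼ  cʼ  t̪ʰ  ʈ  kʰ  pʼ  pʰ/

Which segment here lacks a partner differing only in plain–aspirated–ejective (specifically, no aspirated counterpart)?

Bilabial: /p/ ~ /pʰ/ ~ /pʼ/
Dental: /t̪/ ~ /t̪ʰ/ ~ /t̪ʼ/
Retroflex: /ʈ/ ~ /ʈʰ/ ~ /ʈʼ/
Palatal: /c/ ~ /cʰ/ ~ /cʼ/
Velar: /k/ ~ /kʰ/ ~ /kʼ/
Uvular: only /qʼ/ (ejective); no aspirated partner.
So /qʼ/ is the unpaired segment.

/qʼ/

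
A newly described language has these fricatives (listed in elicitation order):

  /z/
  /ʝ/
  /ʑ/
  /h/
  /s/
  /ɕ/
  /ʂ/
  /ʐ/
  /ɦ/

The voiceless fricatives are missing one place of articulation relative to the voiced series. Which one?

alveolar: voiceless /s/, voiced /z/.
retroflex: voiceless /ʂ/, voiced /ʐ/.
alveolo-palatal: voiceless /ɕ/, voiced /ʑ/.
palatal: voiceless —, voiced /ʝ/.
glottal: voiceless /h/, voiced /ɦ/.
Every place of articulation has a voiceless member except palatal, where /ç/ would be expected.

palatal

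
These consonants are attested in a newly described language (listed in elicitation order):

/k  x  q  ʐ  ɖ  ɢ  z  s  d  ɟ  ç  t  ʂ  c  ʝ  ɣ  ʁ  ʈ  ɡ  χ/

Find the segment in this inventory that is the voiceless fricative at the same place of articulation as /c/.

/ç/

/c/ is a voiceless palatal stop.
The voiceless fricative at the same place is a voiceless palatal fricative — in this inventory, /ç/.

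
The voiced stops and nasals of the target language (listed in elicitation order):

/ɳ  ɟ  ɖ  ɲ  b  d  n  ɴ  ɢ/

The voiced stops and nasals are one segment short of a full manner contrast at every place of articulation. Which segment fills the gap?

Oral stop: /b/ (bilabial), /d/ (alveolar), /ɖ/ (retroflex), /ɟ/ (palatal), /ɢ/ (uvular).
Nasal: /n/ (alveolar), /ɳ/ (retroflex), /ɲ/ (palatal), /ɴ/ (uvular).
The bilabial row has no nasal member, so the gap is the bilabial nasal /m/.

/m/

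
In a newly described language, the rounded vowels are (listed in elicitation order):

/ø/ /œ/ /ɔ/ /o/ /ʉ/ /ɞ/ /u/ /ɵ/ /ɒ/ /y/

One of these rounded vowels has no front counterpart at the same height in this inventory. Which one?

/ɒ/

High: /y/ ~ /ʉ/ ~ /u/
High-mid: /ø/ ~ /ɵ/ ~ /o/
Low-mid: /œ/ ~ /ɞ/ ~ /ɔ/
Low: only /ɒ/ (back); no front partner.
So /ɒ/ is the unpaired segment.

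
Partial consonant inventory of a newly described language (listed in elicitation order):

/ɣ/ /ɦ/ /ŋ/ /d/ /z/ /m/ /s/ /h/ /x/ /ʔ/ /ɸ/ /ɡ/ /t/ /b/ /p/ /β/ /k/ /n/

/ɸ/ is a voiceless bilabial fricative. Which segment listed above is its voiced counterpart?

The voiced counterpart is a voiced bilabial fricative — in this inventory, /β/.

/β/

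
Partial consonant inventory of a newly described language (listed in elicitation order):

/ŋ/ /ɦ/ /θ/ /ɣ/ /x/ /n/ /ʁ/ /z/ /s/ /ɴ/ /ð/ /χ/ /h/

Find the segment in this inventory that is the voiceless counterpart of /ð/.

/θ/

/ð/ is a voiced dental fricative.
The voiceless counterpart is a voiceless dental fricative — in this inventory, /θ/.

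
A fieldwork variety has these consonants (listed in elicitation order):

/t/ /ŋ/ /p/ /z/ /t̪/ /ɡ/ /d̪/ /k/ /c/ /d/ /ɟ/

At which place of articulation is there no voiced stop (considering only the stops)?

bilabial

place of articulation  voiceless  voiced  
bilabial          p         —       
dental            t̪        d̪      
alveolar          t         d       
palatal           c         ɟ       
velar             k         ɡ       
Every place of articulation has a voiced member except bilabial, where /b/ would be expected.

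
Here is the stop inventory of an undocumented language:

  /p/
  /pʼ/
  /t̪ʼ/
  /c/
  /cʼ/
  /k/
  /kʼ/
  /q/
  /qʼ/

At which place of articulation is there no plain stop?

bilabial: plain /p/, ejective /pʼ/.
dental: plain —, ejective /t̪ʼ/.
palatal: plain /c/, ejective /cʼ/.
velar: plain /k/, ejective /kʼ/.
uvular: plain /q/, ejective /qʼ/.
Every place of articulation has a plain member except dental, where /t̪/ would be expected.

dental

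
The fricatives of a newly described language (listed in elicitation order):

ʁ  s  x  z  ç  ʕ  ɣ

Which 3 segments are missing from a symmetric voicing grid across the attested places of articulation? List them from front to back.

Voiceless: /s/ (alveolar), /ç/ (palatal), /x/ (velar).
Voiced: /z/ (alveolar), /ɣ/ (velar), /ʁ/ (uvular), /ʕ/ (pharyngeal).
Gaps, from front to back: palatal lacks voiced (/ʝ/); uvular lacks voiceless (/χ/); pharyngeal lacks voiceless (/ħ/).

/ʝ/, /χ/, /ħ/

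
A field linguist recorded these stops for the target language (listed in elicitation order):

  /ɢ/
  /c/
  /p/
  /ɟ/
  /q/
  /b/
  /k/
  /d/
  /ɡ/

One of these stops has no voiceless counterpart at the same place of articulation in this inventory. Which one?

/d/

Bilabial: /p/ ~ /b/
Palatal: /c/ ~ /ɟ/
Velar: /k/ ~ /ɡ/
Uvular: /q/ ~ /ɢ/
Alveolar: only /d/ (voiced); no voiceless partner.
So /d/ is the unpaired segment.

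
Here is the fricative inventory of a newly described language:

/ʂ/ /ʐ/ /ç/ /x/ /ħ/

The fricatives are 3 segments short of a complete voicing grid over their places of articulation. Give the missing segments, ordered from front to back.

Voiceless: /ʂ/ (retroflex), /ç/ (palatal), /x/ (velar), /ħ/ (pharyngeal).
Voiced: /ʐ/ (retroflex).
Gaps, from front to back: palatal lacks voiced (/ʝ/); velar lacks voiced (/ɣ/); pharyngeal lacks voiced (/ʕ/).

/ʝ/, /ɣ/, /ʕ/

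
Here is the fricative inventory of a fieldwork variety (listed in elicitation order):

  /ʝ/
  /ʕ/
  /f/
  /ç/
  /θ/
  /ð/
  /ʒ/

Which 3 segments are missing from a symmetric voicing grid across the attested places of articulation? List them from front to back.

/v/, /ʃ/, /ħ/

labiodental: voiceless /f/, voiced —.
dental: voiceless /θ/, voiced /ð/.
postalveolar: voiceless —, voiced /ʒ/.
palatal: voiceless /ç/, voiced /ʝ/.
pharyngeal: voiceless —, voiced /ʕ/.
Gaps, from front to back: labiodental lacks voiced (/v/); postalveolar lacks voiceless (/ʃ/); pharyngeal lacks voiceless (/ħ/).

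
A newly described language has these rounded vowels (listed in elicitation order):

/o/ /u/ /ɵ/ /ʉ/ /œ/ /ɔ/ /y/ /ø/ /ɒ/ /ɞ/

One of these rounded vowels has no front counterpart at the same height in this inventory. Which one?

/ɒ/

High: /y/ ~ /ʉ/ ~ /u/
High-mid: /ø/ ~ /ɵ/ ~ /o/
Low-mid: /œ/ ~ /ɞ/ ~ /ɔ/
Low: only /ɒ/ (back); no front partner.
So /ɒ/ is the unpaired segment.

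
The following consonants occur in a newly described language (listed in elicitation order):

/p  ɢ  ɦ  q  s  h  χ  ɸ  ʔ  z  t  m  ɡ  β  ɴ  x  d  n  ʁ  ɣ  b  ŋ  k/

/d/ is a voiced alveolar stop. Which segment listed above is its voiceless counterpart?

/t/

The voiceless counterpart is a voiceless alveolar stop — in this inventory, /t/.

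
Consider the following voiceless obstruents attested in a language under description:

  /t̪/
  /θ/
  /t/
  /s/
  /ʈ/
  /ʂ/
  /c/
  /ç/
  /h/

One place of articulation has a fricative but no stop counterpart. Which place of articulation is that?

glottal

place of articulation  stop      fricative
dental            t̪        θ       
alveolar          t         s       
retroflex         ʈ         ʂ       
palatal           c         ç       
glottal           —         h       
Every place of articulation has a stop member except glottal, where /ʔ/ would be expected.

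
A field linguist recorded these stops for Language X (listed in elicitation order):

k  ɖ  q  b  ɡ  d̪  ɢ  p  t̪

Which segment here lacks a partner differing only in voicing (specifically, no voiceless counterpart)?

/ɖ/

Bilabial: /p/ ~ /b/
Dental: /t̪/ ~ /d̪/
Velar: /k/ ~ /ɡ/
Uvular: /q/ ~ /ɢ/
Retroflex: only /ɖ/ (voiced); no voiceless partner.
So /ɖ/ is the unpaired segment.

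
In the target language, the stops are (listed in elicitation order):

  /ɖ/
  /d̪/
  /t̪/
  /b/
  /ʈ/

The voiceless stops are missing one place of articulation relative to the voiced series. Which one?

bilabial

place of articulation  voiceless  voiced  
bilabial          —         b       
dental            t̪        d̪      
retroflex         ʈ         ɖ       
Every place of articulation has a voiceless member except bilabial, where /p/ would be expected.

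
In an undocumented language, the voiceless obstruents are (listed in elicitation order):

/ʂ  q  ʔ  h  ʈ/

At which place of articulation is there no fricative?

uvular

place of articulation  stop      fricative
retroflex         ʈ         ʂ       
uvular            q         —       
glottal           ʔ         h       
Every place of articulation has a fricative member except uvular, where /χ/ would be expected.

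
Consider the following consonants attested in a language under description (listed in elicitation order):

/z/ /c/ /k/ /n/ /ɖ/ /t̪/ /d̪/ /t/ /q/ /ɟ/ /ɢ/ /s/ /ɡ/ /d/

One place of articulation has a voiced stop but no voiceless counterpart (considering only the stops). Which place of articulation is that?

Voiceless: /t̪/ (dental), /t/ (alveolar), /c/ (palatal), /k/ (velar), /q/ (uvular).
Voiced: /d̪/ (dental), /d/ (alveolar), /ɖ/ (retroflex), /ɟ/ (palatal), /ɡ/ (velar), /ɢ/ (uvular).
Every place of articulation has a voiceless member except retroflex, where /ʈ/ would be expected.

retroflex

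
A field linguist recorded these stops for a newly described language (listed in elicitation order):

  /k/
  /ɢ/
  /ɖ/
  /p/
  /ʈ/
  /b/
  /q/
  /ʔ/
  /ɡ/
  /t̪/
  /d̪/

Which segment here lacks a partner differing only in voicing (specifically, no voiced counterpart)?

/ʔ/

Bilabial: /p/ ~ /b/
Dental: /t̪/ ~ /d̪/
Retroflex: /ʈ/ ~ /ɖ/
Velar: /k/ ~ /ɡ/
Uvular: /q/ ~ /ɢ/
Glottal: only /ʔ/ (voiceless); no voiced partner.
So /ʔ/ is the unpaired segment.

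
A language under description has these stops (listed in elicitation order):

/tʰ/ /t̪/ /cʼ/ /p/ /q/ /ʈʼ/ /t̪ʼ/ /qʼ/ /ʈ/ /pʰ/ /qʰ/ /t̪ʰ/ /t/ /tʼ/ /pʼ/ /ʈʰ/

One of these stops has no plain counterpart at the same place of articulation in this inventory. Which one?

/cʼ/

Bilabial: /p/ ~ /pʰ/ ~ /pʼ/
Dental: /t̪/ ~ /t̪ʰ/ ~ /t̪ʼ/
Alveolar: /t/ ~ /tʰ/ ~ /tʼ/
Retroflex: /ʈ/ ~ /ʈʰ/ ~ /ʈʼ/
Uvular: /q/ ~ /qʰ/ ~ /qʼ/
Palatal: only /cʼ/ (ejective); no plain partner.
So /cʼ/ is the unpaired segment.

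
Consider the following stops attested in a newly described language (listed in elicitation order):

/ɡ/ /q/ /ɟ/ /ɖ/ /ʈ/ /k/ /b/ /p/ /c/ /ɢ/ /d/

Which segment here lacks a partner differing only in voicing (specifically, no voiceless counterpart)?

/d/

Bilabial: /p/ ~ /b/
Retroflex: /ʈ/ ~ /ɖ/
Palatal: /c/ ~ /ɟ/
Velar: /k/ ~ /ɡ/
Uvular: /q/ ~ /ɢ/
Alveolar: only /d/ (voiced); no voiceless partner.
So /d/ is the unpaired segment.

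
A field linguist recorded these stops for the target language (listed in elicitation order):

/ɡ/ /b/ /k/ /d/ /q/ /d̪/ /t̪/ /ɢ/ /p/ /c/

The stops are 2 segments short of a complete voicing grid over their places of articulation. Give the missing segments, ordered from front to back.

bilabial: voiceless /p/, voiced /b/.
dental: voiceless /t̪/, voiced /d̪/.
alveolar: voiceless —, voiced /d/.
palatal: voiceless /c/, voiced —.
velar: voiceless /k/, voiced /ɡ/.
uvular: voiceless /q/, voiced /ɢ/.
Gaps, from front to back: alveolar lacks voiceless (/t/); palatal lacks voiced (/ɟ/).

/t/, /ɟ/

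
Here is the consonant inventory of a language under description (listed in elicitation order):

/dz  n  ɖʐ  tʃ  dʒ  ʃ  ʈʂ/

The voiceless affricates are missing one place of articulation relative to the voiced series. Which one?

alveolar

alveolar: voiceless —, voiced /dz/.
postalveolar: voiceless /tʃ/, voiced /dʒ/.
retroflex: voiceless /ʈʂ/, voiced /ɖʐ/.
Every place of articulation has a voiceless member except alveolar, where /ts/ would be expected.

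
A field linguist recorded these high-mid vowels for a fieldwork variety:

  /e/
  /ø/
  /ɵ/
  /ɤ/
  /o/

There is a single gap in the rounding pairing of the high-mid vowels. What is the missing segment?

/ɘ/

front: unrounded /e/, rounded /ø/.
central: unrounded —, rounded /ɵ/.
back: unrounded /ɤ/, rounded /o/.
The central row has no unrounded member, so the gap is the central unrounded vowel /ɘ/.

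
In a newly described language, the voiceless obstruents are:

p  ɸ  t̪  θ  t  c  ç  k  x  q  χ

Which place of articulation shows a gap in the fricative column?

alveolar

place of articulation  stop      fricative
bilabial          p         ɸ       
dental            t̪        θ       
alveolar          t         —       
palatal           c         ç       
velar             k         x       
uvular            q         χ       
Every place of articulation has a fricative member except alveolar, where /s/ would be expected.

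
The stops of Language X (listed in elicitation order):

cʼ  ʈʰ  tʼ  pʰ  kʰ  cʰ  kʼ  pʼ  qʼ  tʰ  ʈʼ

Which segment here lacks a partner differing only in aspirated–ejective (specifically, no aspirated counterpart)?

Bilabial: /pʰ/ ~ /pʼ/
Alveolar: /tʰ/ ~ /tʼ/
Retroflex: /ʈʰ/ ~ /ʈʼ/
Palatal: /cʰ/ ~ /cʼ/
Velar: /kʰ/ ~ /kʼ/
Uvular: only /qʼ/ (ejective); no aspirated partner.
So /qʼ/ is the unpaired segment.

/qʼ/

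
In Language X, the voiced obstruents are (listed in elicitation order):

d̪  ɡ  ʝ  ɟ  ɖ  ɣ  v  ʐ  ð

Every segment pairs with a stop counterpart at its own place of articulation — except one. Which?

/v/

Dental: /d̪/ ~ /ð/
Retroflex: /ɖ/ ~ /ʐ/
Palatal: /ɟ/ ~ /ʝ/
Velar: /ɡ/ ~ /ɣ/
Labiodental: only /v/ (fricative); no stop partner.
So /v/ is the unpaired segment.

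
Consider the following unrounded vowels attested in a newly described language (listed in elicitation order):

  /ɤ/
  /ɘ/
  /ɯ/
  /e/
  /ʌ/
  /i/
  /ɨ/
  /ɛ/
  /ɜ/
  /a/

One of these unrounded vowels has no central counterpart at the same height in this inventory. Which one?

/a/

High: /i/ ~ /ɨ/ ~ /ɯ/
High-mid: /e/ ~ /ɘ/ ~ /ɤ/
Low-mid: /ɛ/ ~ /ɜ/ ~ /ʌ/
Low: only /a/ (front); no central partner.
So /a/ is the unpaired segment.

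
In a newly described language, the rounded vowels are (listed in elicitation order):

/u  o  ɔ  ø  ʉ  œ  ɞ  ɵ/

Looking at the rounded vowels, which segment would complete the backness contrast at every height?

/y/

height            front     central   back    
high              —         ʉ         u       
high-mid          ø         ɵ         o       
low-mid           œ         ɞ         ɔ       
The high row has no front member, so the gap is the high front rounded vowel /y/.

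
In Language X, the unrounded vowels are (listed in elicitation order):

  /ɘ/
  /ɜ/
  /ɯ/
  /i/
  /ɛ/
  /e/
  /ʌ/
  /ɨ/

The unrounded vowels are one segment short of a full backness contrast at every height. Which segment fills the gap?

/ɤ/

Front: /i/ (high), /e/ (high-mid), /ɛ/ (low-mid).
Central: /ɨ/ (high), /ɘ/ (high-mid), /ɜ/ (low-mid).
Back: /ɯ/ (high), /ʌ/ (low-mid).
The high-mid row has no back member, so the gap is the high-mid back unrounded vowel /ɤ/.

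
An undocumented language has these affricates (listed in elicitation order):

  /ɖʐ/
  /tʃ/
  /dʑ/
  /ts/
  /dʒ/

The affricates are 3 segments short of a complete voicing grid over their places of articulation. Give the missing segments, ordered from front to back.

Voiceless: /ts/ (alveolar), /tʃ/ (postalveolar).
Voiced: /dʒ/ (postalveolar), /ɖʐ/ (retroflex), /dʑ/ (alveolo-palatal).
Gaps, from front to back: alveolar lacks voiced (/dz/); retroflex lacks voiceless (/ʈʂ/); alveolo-palatal lacks voiceless (/tɕ/).

/dz/, /ʈʂ/, /tɕ/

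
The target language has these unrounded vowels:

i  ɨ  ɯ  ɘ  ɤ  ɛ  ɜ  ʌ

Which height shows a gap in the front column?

high-mid

high: front /i/, central /ɨ/, back /ɯ/.
high-mid: front —, central /ɘ/, back /ɤ/.
low-mid: front /ɛ/, central /ɜ/, back /ʌ/.
Every height has a front member except high-mid, where /e/ would be expected.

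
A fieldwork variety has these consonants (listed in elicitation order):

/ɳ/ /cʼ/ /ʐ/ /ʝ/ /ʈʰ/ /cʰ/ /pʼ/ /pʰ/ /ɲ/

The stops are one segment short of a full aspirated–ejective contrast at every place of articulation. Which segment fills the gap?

Aspirated: /pʰ/ (bilabial), /ʈʰ/ (retroflex), /cʰ/ (palatal).
Ejective: /pʼ/ (bilabial), /cʼ/ (palatal).
The retroflex row has no ejective member, so the gap is the ejective retroflex stop /ʈʼ/.

/ʈʼ/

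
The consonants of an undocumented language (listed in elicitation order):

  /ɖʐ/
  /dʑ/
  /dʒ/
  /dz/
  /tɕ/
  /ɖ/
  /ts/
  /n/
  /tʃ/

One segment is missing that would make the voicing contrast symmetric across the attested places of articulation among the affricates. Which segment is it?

place of articulation  voiceless  voiced  
alveolar          ts        dz      
postalveolar      tʃ        dʒ      
retroflex         —         ɖʐ      
alveolo-palatal   tɕ        dʑ      
The retroflex row has no voiceless member, so the gap is the voiceless retroflex affricate /ʈʂ/.

/ʈʂ/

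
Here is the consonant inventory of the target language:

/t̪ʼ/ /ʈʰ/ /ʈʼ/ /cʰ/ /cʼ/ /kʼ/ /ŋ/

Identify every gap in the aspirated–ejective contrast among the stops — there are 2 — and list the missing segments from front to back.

/t̪ʰ/, /kʰ/

Aspirated: /ʈʰ/ (retroflex), /cʰ/ (palatal).
Ejective: /t̪ʼ/ (dental), /ʈʼ/ (retroflex), /cʼ/ (palatal), /kʼ/ (velar).
Gaps, from front to back: dental lacks aspirated (/t̪ʰ/); velar lacks aspirated (/kʰ/).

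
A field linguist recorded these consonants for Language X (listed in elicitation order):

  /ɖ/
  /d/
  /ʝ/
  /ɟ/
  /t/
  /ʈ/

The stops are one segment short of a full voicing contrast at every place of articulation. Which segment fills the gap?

/c/

place of articulation  voiceless  voiced  
alveolar          t         d       
retroflex         ʈ         ɖ       
palatal           —         ɟ       
The palatal row has no voiceless member, so the gap is the voiceless palatal stop /c/.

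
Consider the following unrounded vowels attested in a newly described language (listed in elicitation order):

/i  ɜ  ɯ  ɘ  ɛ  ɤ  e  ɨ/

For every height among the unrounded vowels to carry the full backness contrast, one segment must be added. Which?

/ʌ/

Front: /i/ (high), /e/ (high-mid), /ɛ/ (low-mid).
Central: /ɨ/ (high), /ɘ/ (high-mid), /ɜ/ (low-mid).
Back: /ɯ/ (high), /ɤ/ (high-mid).
The low-mid row has no back member, so the gap is the low-mid back unrounded vowel /ʌ/.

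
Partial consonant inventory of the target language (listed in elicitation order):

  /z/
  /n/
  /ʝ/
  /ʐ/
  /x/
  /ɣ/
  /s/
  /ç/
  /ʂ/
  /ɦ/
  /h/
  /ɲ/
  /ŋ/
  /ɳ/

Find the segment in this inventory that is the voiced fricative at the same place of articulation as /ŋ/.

/ɣ/

/ŋ/ is a velar nasal.
The voiced fricative at the same place is a voiced velar fricative — in this inventory, /ɣ/.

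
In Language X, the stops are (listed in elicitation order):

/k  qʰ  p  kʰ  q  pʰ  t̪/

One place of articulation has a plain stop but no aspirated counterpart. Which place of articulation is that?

dental

place of articulation  plain     aspirated
bilabial          p         pʰ      
dental            t̪        —       
velar             k         kʰ      
uvular            q         qʰ      
Every place of articulation has an aspirated member except dental, where /t̪ʰ/ would be expected.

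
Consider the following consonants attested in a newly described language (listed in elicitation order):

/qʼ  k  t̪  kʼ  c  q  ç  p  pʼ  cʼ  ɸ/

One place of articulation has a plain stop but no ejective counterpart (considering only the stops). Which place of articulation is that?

dental

bilabial: plain /p/, ejective /pʼ/.
dental: plain /t̪/, ejective —.
palatal: plain /c/, ejective /cʼ/.
velar: plain /k/, ejective /kʼ/.
uvular: plain /q/, ejective /qʼ/.
Every place of articulation has an ejective member except dental, where /t̪ʼ/ would be expected.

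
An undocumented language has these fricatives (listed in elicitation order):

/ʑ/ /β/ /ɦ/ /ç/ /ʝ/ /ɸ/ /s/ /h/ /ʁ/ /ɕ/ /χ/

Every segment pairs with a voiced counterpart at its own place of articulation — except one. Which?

Bilabial: /ɸ/ ~ /β/
Alveolo-palatal: /ɕ/ ~ /ʑ/
Palatal: /ç/ ~ /ʝ/
Uvular: /χ/ ~ /ʁ/
Glottal: /h/ ~ /ɦ/
Alveolar: only /s/ (voiceless); no voiced partner.
So /s/ is the unpaired segment.

/s/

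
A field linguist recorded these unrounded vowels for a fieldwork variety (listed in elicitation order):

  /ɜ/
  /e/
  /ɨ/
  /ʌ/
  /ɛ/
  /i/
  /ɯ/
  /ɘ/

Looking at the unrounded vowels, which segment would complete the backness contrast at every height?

/ɤ/

high: front /i/, central /ɨ/, back /ɯ/.
high-mid: front /e/, central /ɘ/, back —.
low-mid: front /ɛ/, central /ɜ/, back /ʌ/.
The high-mid row has no back member, so the gap is the high-mid back unrounded vowel /ɤ/.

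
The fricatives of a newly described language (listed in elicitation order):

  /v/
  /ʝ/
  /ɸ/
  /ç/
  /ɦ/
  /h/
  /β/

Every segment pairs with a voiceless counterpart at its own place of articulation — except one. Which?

Bilabial: /ɸ/ ~ /β/
Palatal: /ç/ ~ /ʝ/
Glottal: /h/ ~ /ɦ/
Labiodental: only /v/ (voiced); no voiceless partner.
So /v/ is the unpaired segment.

/v/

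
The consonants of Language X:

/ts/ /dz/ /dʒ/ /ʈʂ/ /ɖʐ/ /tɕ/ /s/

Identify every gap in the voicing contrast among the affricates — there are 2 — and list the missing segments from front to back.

alveolar: voiceless /ts/, voiced /dz/.
postalveolar: voiceless —, voiced /dʒ/.
retroflex: voiceless /ʈʂ/, voiced /ɖʐ/.
alveolo-palatal: voiceless /tɕ/, voiced —.
Gaps, from front to back: postalveolar lacks voiceless (/tʃ/); alveolo-palatal lacks voiced (/dʑ/).

/tʃ/, /dʑ/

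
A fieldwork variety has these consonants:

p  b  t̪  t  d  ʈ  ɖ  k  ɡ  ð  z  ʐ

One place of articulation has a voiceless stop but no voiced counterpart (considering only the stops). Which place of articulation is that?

dental

place of articulation  voiceless  voiced  
bilabial          p         b       
dental            t̪        —       
alveolar          t         d       
retroflex         ʈ         ɖ       
velar             k         ɡ       
Every place of articulation has a voiced member except dental, where /d̪/ would be expected.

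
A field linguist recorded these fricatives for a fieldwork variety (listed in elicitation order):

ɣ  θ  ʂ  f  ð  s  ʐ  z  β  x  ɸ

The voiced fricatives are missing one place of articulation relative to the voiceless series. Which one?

place of articulation  voiceless  voiced  
bilabial          ɸ         β       
labiodental       f         —       
dental            θ         ð       
alveolar          s         z       
retroflex         ʂ         ʐ       
velar             x         ɣ       
Every place of articulation has a voiced member except labiodental, where /v/ would be expected.

labiodental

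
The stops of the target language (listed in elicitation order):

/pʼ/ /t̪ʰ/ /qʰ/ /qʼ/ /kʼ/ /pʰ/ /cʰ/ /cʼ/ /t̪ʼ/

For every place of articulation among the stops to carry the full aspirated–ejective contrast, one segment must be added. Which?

/kʰ/

Aspirated: /pʰ/ (bilabial), /t̪ʰ/ (dental), /cʰ/ (palatal), /qʰ/ (uvular).
Ejective: /pʼ/ (bilabial), /t̪ʼ/ (dental), /cʼ/ (palatal), /kʼ/ (velar), /qʼ/ (uvular).
The velar row has no aspirated member, so the gap is the aspirated velar stop /kʰ/.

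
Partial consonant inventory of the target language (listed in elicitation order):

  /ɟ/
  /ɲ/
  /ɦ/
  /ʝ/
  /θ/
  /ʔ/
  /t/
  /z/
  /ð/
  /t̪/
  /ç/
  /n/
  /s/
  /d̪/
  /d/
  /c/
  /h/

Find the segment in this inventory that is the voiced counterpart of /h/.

/h/ is a voiceless glottal fricative.
The voiced counterpart is a voiced glottal fricative — in this inventory, /ɦ/.

/ɦ/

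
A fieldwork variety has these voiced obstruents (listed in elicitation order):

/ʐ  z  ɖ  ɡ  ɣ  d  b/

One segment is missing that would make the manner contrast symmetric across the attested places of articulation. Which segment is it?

/β/

bilabial: stop /b/, fricative —.
alveolar: stop /d/, fricative /z/.
retroflex: stop /ɖ/, fricative /ʐ/.
velar: stop /ɡ/, fricative /ɣ/.
The bilabial row has no fricative member, so the gap is the bilabial fricative /β/.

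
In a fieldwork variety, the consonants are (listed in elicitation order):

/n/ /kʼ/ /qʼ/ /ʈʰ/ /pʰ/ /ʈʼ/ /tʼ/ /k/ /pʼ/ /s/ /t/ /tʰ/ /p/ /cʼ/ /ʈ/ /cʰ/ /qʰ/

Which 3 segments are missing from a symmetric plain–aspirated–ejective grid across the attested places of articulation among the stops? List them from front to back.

/c/, /kʰ/, /q/

place of articulation  plain     aspirated  ejective
bilabial          p         pʰ        pʼ      
alveolar          t         tʰ        tʼ      
retroflex         ʈ         ʈʰ        ʈʼ      
palatal           —         cʰ        cʼ      
velar             k         —         kʼ      
uvular            —         qʰ        qʼ      
Gaps, from front to back: palatal lacks plain (/c/); velar lacks aspirated (/kʰ/); uvular lacks plain (/q/).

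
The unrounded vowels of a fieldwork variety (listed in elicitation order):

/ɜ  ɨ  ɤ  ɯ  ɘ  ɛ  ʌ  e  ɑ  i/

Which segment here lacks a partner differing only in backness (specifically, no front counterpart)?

High: /i/ ~ /ɨ/ ~ /ɯ/
High-mid: /e/ ~ /ɘ/ ~ /ɤ/
Low-mid: /ɛ/ ~ /ɜ/ ~ /ʌ/
Low: only /ɑ/ (back); no front partner.
So /ɑ/ is the unpaired segment.

/ɑ/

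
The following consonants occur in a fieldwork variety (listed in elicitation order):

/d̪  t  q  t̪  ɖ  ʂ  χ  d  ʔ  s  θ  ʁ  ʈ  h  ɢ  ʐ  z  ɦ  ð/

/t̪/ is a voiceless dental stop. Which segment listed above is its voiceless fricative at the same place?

The voiceless fricative at the same place is a voiceless dental fricative — in this inventory, /θ/.

/θ/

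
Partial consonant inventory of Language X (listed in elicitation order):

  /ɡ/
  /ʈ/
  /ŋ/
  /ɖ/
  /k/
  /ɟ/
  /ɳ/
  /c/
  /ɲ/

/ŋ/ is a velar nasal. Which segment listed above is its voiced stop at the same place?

The voiced stop at the same place is a voiced velar stop — in this inventory, /ɡ/.

/ɡ/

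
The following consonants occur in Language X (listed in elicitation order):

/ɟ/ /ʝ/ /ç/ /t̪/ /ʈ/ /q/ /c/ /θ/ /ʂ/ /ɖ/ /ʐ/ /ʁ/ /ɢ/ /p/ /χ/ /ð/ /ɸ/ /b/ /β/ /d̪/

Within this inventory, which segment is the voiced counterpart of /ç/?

/ç/ is a voiceless palatal fricative.
The voiced counterpart is a voiced palatal fricative — in this inventory, /ʝ/.

/ʝ/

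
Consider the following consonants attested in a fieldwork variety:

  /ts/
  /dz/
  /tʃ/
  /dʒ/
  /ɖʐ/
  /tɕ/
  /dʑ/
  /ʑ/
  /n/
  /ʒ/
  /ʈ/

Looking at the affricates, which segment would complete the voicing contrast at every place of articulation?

Voiceless: /ts/ (alveolar), /tʃ/ (postalveolar), /tɕ/ (alveolo-palatal).
Voiced: /dz/ (alveolar), /dʒ/ (postalveolar), /ɖʐ/ (retroflex), /dʑ/ (alveolo-palatal).
The retroflex row has no voiceless member, so the gap is the voiceless retroflex affricate /ʈʂ/.

/ʈʂ/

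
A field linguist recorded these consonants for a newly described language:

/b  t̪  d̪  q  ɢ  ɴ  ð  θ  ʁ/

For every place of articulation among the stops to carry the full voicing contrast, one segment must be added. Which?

/p/

Voiceless: /t̪/ (dental), /q/ (uvular).
Voiced: /b/ (bilabial), /d̪/ (dental), /ɢ/ (uvular).
The bilabial row has no voiceless member, so the gap is the voiceless bilabial stop /p/.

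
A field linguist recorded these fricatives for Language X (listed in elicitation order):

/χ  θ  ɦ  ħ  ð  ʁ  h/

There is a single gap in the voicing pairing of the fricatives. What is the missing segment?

/ʕ/

Voiceless: /θ/ (dental), /χ/ (uvular), /ħ/ (pharyngeal), /h/ (glottal).
Voiced: /ð/ (dental), /ʁ/ (uvular), /ɦ/ (glottal).
The pharyngeal row has no voiced member, so the gap is the voiced pharyngeal fricative /ʕ/.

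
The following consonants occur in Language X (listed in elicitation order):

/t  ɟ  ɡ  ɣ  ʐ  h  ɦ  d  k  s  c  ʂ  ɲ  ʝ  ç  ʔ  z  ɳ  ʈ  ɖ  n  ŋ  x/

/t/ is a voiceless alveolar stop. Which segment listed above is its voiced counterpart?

/d/

The voiced counterpart is a voiced alveolar stop — in this inventory, /d/.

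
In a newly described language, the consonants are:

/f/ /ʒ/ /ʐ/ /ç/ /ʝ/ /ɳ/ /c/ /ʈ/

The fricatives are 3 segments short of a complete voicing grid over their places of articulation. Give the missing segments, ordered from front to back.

/v/, /ʃ/, /ʂ/

Voiceless: /f/ (labiodental), /ç/ (palatal).
Voiced: /ʒ/ (postalveolar), /ʐ/ (retroflex), /ʝ/ (palatal).
Gaps, from front to back: labiodental lacks voiced (/v/); postalveolar lacks voiceless (/ʃ/); retroflex lacks voiceless (/ʂ/).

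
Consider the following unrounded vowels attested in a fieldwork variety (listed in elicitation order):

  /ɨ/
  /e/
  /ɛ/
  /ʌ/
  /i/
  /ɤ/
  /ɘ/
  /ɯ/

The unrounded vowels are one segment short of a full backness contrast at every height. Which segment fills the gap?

high: front /i/, central /ɨ/, back /ɯ/.
high-mid: front /e/, central /ɘ/, back /ɤ/.
low-mid: front /ɛ/, central —, back /ʌ/.
The low-mid row has no central member, so the gap is the low-mid central unrounded vowel /ɜ/.

/ɜ/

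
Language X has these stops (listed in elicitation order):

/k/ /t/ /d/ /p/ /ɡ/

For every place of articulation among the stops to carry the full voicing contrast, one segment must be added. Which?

Voiceless: /p/ (bilabial), /t/ (alveolar), /k/ (velar).
Voiced: /d/ (alveolar), /ɡ/ (velar).
The bilabial row has no voiced member, so the gap is the voiced bilabial stop /b/.

/b/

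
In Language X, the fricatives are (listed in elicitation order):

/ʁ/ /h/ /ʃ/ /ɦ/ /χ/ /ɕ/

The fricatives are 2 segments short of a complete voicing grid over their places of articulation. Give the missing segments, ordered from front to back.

/ʒ/, /ʑ/

Voiceless: /ʃ/ (postalveolar), /ɕ/ (alveolo-palatal), /χ/ (uvular), /h/ (glottal).
Voiced: /ʁ/ (uvular), /ɦ/ (glottal).
Gaps, from front to back: postalveolar lacks voiced (/ʒ/); alveolo-palatal lacks voiced (/ʑ/).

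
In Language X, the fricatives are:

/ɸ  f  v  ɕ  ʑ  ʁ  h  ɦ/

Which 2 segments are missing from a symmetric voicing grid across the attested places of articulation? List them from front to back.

place of articulation  voiceless  voiced  
bilabial          ɸ         —       
labiodental       f         v       
alveolo-palatal   ɕ         ʑ       
uvular            —         ʁ       
glottal           h         ɦ       
Gaps, from front to back: bilabial lacks voiced (/β/); uvular lacks voiceless (/χ/).

/β/, /χ/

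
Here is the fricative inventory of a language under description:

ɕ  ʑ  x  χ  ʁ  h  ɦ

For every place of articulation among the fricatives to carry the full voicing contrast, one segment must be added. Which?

alveolo-palatal: voiceless /ɕ/, voiced /ʑ/.
velar: voiceless /x/, voiced —.
uvular: voiceless /χ/, voiced /ʁ/.
glottal: voiceless /h/, voiced /ɦ/.
The velar row has no voiced member, so the gap is the voiced velar fricative /ɣ/.

/ɣ/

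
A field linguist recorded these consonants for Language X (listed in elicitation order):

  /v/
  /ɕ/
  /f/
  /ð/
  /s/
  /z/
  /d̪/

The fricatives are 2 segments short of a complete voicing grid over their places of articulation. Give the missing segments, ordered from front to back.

labiodental: voiceless /f/, voiced /v/.
dental: voiceless —, voiced /ð/.
alveolar: voiceless /s/, voiced /z/.
alveolo-palatal: voiceless /ɕ/, voiced —.
Gaps, from front to back: dental lacks voiceless (/θ/); alveolo-palatal lacks voiced (/ʑ/).

/θ/, /ʑ/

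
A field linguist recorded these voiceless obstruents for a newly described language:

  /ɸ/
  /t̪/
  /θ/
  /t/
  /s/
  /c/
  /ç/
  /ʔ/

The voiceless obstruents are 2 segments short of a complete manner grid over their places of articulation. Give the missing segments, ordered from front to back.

place of articulation  stop      fricative
bilabial          —         ɸ       
dental            t̪        θ       
alveolar          t         s       
palatal           c         ç       
glottal           ʔ         —       
Gaps, from front to back: bilabial lacks stop (/p/); glottal lacks fricative (/h/).

/p/, /h/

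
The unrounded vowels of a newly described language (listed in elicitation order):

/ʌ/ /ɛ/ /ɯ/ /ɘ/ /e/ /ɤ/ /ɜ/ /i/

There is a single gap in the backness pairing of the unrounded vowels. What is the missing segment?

Front: /i/ (high), /e/ (high-mid), /ɛ/ (low-mid).
Central: /ɘ/ (high-mid), /ɜ/ (low-mid).
Back: /ɯ/ (high), /ɤ/ (high-mid), /ʌ/ (low-mid).
The high row has no central member, so the gap is the high central unrounded vowel /ɨ/.

/ɨ/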